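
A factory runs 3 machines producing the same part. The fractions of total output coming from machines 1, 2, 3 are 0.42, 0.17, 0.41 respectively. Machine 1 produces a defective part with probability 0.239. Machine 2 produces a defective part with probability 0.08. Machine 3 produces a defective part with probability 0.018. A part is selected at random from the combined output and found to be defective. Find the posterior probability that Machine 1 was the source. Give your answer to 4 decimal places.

P(defective|M1) = 0.239; P(defective|M2) = 0.08; P(defective|M3) = 0.018.
Prior × likelihood for each source: 0.42·0.239=0.1004, 0.17·0.08=0.01360, 0.41·0.018=0.007380. Summing gives P(defective) = 0.12136.
P(Machine 1 | defective) = 0.1004 / 0.12136 = 0.8271.

Posterior probability ≈ 0.8271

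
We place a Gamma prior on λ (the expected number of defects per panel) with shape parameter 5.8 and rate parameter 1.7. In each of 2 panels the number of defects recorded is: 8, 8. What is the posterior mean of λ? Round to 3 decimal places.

Posterior mean ≈ 5.892

The Poisson likelihood adds the total count to the shape and the number of exposure periods to the rate. Here ∑xᵢ = 16 and n = 2, so shape 5.8→21.8 and rate 1.7→3.7.
E[λ | data] = 21.8/3.7 = 5.892.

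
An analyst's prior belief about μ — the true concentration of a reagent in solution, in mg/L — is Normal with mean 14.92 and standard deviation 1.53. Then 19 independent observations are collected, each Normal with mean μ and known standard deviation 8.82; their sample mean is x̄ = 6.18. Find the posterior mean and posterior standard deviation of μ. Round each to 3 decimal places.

Posterior mean ≈ 11.741; posterior SD ≈ 1.220

Prior precision 1/τ₀² = 1/1.53² = 0.427186; data precision n/σ² = 19/8.82² = 0.244240.
Posterior precision = 0.427186 + 0.244240 = 0.671426, giving posterior SD = 1/√0.671426 = 1.220.
Posterior mean = (0.427186·14.92 + 0.244240·6.18) / 0.671426 = 11.741.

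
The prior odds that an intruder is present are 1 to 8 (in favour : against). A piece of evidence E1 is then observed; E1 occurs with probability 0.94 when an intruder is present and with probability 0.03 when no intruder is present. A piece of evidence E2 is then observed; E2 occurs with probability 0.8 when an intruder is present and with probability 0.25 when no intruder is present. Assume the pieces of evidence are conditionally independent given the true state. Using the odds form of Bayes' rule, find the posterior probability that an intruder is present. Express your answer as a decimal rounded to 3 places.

Posterior probability ≈ 0.926

Prior odds = 1/8 = 0.12500.
Likelihood ratio for E1 = 0.94/0.03 = 31.333.
Likelihood ratio for E2 = 0.8/0.25 = 3.2000.
Posterior odds = prior odds × LR₁ × LR₂ = 12.533.
Posterior probability = odds/(1+odds) = 12.533/13.533 = 0.926.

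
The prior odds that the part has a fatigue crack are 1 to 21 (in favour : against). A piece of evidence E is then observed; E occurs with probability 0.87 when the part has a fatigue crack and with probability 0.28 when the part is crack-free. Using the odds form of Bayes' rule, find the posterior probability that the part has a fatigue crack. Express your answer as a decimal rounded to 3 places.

Prior odds = 1/21 = 0.047619.
Likelihood ratio for E = 0.87/0.28 = 3.1071.
Posterior odds = prior odds × LR = 0.14796.
Posterior probability = odds/(1+odds) = 0.14796/1.1480 = 0.129.

Posterior probability ≈ 0.129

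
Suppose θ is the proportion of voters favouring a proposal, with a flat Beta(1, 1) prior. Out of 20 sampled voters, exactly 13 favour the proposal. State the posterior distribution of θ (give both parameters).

The binomial likelihood is conjugate to the Beta prior: with 13 successes and 7 failures, the posterior is Beta(1+13, 1+7) = Beta(14, 8).

Posterior: Beta(14, 8)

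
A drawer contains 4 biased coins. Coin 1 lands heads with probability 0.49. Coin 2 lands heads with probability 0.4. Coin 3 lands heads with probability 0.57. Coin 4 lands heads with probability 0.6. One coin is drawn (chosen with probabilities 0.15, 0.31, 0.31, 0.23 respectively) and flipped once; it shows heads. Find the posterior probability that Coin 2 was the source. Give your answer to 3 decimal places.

Tabulate prior·likelihood by source: [1] prior 0.15, lik 0.49, product 0.07350; [2] prior 0.31, lik 0.4, product 0.1240; [3] prior 0.31, lik 0.57, product 0.1767; [4] prior 0.23, lik 0.6, product 0.1380.
Normalizing constant = 0.51220; the posterior for Coin 2 is its product over the sum, 0.1240/0.51220 = 0.242.

Posterior probability ≈ 0.242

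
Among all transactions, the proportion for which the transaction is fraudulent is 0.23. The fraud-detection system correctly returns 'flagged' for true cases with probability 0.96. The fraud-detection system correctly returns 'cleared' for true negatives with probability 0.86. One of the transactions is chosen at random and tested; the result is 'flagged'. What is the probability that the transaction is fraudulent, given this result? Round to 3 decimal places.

P(H | E) ≈ 0.672

Let H be the event that the transaction is fraudulent. P(H) = 0.23, so P(¬H) = 0.77. With E the 'flagged' result, P(E|H) = 0.96 and P(E|¬H) = 0.14.
P(E) = 0.96·0.23 + 0.14·0.77 = 0.22080 + 0.10780 = 0.32860.
By Bayes' theorem, P(H|E) = 0.22080 / 0.32860 = 0.672.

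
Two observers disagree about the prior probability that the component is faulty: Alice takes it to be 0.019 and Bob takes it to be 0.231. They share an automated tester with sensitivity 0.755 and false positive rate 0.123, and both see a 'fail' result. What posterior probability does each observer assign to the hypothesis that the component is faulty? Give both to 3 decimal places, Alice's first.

The likelihood ratio for a 'fail' result is 0.755/0.123 = 6.1382.
Alice: prior odds 0.019/0.981 = 0.019368; posterior odds 0.11888; posterior probability 0.106.
Bob: prior odds 0.231/0.769 = 0.30039; posterior odds 1.8439; posterior probability 0.648.

Alice: 0.106; Bob: 0.648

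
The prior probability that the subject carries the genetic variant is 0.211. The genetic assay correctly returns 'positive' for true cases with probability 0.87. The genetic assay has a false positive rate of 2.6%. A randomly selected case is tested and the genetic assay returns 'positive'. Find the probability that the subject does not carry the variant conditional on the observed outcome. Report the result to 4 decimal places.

Write H for 'the subject carries the genetic variant'. Prior odds H:¬H = 0.211/0.789 = 0.26743. For the 'positive' outcome, the likelihood ratio is 0.87/0.026 = 33.462.
Posterior odds = 0.26743 × 33.462 = 8.9485, so P(H|E) = 8.9485/(1+8.9485) = 0.8995. Then P(¬H|E) = 1 − 0.8995 = 0.1005.

P(¬H | E) ≈ 0.1005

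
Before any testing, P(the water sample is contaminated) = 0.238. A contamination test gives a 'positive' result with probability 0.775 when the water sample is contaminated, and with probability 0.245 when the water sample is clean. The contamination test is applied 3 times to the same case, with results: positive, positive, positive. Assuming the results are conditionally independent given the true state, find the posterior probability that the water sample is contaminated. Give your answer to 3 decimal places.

Posterior P(H) ≈ 0.908

With H the event that the water sample is contaminated, the joint likelihood of the observed sequence is P(data|H) = 0.775·0.775·0.775 = 0.46548 and P(data|¬H) = 0.245·0.245·0.245 = 0.014706.
Bayes: P(H|data) = 0.238·0.46548 / (0.238·0.46548 + 0.762·0.014706) = 0.11079/0.12199 = 0.9081.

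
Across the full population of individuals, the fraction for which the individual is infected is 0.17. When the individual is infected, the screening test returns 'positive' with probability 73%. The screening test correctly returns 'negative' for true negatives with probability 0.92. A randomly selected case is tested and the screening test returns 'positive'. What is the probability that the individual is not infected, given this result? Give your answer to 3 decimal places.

Write H for 'the individual is infected'. Prior odds H:¬H = 0.17/0.83 = 0.20482. For the 'positive' outcome, the likelihood ratio is 0.73/0.08 = 9.1250.
Posterior odds = 0.20482 × 9.1250 = 1.8690, so P(H|E) = 1.8690/(1+1.8690) = 0.651. Then P(¬H|E) = 1 − 0.651 = 0.349.

P(¬H | E) ≈ 0.349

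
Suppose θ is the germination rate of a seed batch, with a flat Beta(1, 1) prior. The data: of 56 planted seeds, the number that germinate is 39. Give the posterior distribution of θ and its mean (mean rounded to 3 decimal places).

Observing 39 successes and 17 failures updates Beta(1, 1) by adding the success and failure counts to the two shape parameters: α = 1+39 = 40, β = 1+17 = 18.
Posterior mean = α/(α+β) = 40/58 = 0.690.

Posterior: Beta(40, 18); mean ≈ 0.690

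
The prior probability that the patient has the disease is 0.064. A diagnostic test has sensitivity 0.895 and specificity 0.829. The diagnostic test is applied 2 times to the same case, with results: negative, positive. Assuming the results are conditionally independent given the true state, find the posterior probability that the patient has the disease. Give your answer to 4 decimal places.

Posterior P(H) ≈ 0.0434

With H the event that the patient has the disease, the joint likelihood of the observed sequence is P(data|H) = 0.105·0.895 = 0.093975 and P(data|¬H) = 0.829·0.171 = 0.14176.
Bayes: P(H|data) = 0.064·0.093975 / (0.064·0.093975 + 0.936·0.14176) = 0.0060144/0.13870 = 0.0434.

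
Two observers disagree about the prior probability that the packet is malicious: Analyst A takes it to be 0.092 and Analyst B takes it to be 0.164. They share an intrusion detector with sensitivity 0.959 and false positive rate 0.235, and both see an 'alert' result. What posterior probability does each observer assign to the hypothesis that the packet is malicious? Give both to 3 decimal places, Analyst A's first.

The likelihood ratio for an 'alert' result is 0.959/0.235 = 4.0809.
Analyst A: prior odds 0.092/0.908 = 0.10132; posterior odds 0.41348; posterior probability 0.293.
Analyst B: prior odds 0.164/0.836 = 0.19617; posterior odds 0.80055; posterior probability 0.445.

Analyst A: 0.293; Analyst B: 0.445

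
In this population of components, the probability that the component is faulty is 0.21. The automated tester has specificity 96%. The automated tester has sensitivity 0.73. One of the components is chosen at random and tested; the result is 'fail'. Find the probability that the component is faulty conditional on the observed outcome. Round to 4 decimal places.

P(H | E) ≈ 0.8291

Write H for 'the component is faulty'. Prior odds H:¬H = 0.21/0.79 = 0.26582. For the 'fail' outcome, the likelihood ratio is 0.73/0.04 = 18.250.
Posterior odds = 0.26582 × 18.250 = 4.8513, so P(H|E) = 4.8513/(1+4.8513) = 0.8291.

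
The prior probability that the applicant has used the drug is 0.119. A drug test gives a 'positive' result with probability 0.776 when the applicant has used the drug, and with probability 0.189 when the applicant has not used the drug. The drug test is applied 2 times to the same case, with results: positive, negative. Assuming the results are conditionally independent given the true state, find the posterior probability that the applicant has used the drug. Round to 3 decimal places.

Let H be the event that the applicant has used the drug; start with P(H) = 0.119. P('positive'|H) = 0.776, P('positive'|¬H) = 0.189.
Update on result 1 ('positive'): P(H) ← 0.776·0.1190 / (0.776·0.1190 + 0.189·0.8810) = 0.092344/0.25885 = 0.3567.
Update on result 2 ('negative'): P(H) ← 0.224·0.3567 / (0.224·0.3567 + 0.811·0.6433) = 0.079910/0.60159 = 0.1328.

Posterior P(H) ≈ 0.133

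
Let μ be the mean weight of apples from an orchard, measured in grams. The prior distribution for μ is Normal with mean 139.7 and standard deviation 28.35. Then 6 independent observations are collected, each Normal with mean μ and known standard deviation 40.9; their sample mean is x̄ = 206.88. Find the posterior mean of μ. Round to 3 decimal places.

With known σ, the Normal prior is conjugate. Weight on the data is w = (n/σ²)/(n/σ² + 1/τ₀²) = 0.00358678/(0.00358678+0.00124421) = 0.74245.
Posterior mean = w·x̄ + (1−w)·μ₀ = 0.74245·206.88 + 0.25755·139.7 = 189.578.

Posterior mean ≈ 189.578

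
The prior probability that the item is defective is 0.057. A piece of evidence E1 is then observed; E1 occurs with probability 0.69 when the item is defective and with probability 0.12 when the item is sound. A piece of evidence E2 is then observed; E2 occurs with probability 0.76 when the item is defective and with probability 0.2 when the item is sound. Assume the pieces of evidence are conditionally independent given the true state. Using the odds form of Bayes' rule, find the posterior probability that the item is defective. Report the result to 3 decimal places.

Posterior probability ≈ 0.569

Prior odds = 0.057/(1−0.057) = 0.060445. In log-odds, ln(0.060445) = -2.8060.
Add log likelihood ratios: ln(5.7500) + ln(3.8000) = 3.0842.
Posterior log-odds = 0.27819, so posterior odds = exp(0.27819) = 1.3207. Converting, P(H|E) = 1.3207/2.3207 = 0.569.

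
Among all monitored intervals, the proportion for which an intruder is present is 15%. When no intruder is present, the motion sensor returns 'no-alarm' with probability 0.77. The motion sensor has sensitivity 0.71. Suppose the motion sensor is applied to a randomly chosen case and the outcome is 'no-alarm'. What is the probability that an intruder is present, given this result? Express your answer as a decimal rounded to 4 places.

P(H | E) ≈ 0.0623

Let H be the event that an intruder is present. P(H) = 0.15, so P(¬H) = 0.85. With E the 'no-alarm' result, P(E|H) = 0.29 and P(E|¬H) = 0.77.
P(E) = 0.29·0.15 + 0.77·0.85 = 0.043500 + 0.65450 = 0.69800.
By Bayes' theorem, P(H|E) = 0.043500 / 0.69800 = 0.0623.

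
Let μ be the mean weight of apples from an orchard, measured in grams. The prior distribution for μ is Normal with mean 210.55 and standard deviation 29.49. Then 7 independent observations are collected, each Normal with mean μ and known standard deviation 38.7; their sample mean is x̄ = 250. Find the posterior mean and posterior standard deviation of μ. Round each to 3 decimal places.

Posterior mean ≈ 242.211; posterior SD ≈ 13.104

With known σ, the Normal prior is conjugate. Weight on the data is w = (n/σ²)/(n/σ² + 1/τ₀²) = 0.00467386/(0.00467386+0.00114987) = 0.80255.
Posterior mean = w·x̄ + (1−w)·μ₀ = 0.80255·250 + 0.19745·210.55 = 242.211. Posterior variance = 1/(0.00467386+0.00114987) = 171.711, so SD = 13.104.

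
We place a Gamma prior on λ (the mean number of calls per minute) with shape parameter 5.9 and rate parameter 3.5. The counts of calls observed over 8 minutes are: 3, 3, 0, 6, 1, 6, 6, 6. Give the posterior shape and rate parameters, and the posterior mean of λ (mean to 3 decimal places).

Posterior: Gamma(shape=36.9, rate=11.5); mean ≈ 3.209

The Poisson likelihood adds the total count to the shape and the number of exposure periods to the rate. Here ∑xᵢ = 31 and n = 8, so shape 5.9→36.9 and rate 3.5→11.5.
Posterior mean = shape/rate = 36.9/11.5 = 3.209.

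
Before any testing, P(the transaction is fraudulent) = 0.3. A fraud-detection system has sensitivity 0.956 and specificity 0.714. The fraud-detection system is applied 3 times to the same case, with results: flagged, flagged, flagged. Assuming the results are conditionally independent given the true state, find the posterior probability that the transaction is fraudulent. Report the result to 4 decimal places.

Posterior P(H) ≈ 0.9412

With H the event that the transaction is fraudulent, the joint likelihood of the observed sequence is P(data|H) = 0.956·0.956·0.956 = 0.87372 and P(data|¬H) = 0.286·0.286·0.286 = 0.023394.
Bayes: P(H|data) = 0.3·0.87372 / (0.3·0.87372 + 0.7·0.023394) = 0.26212/0.27849 = 0.9412.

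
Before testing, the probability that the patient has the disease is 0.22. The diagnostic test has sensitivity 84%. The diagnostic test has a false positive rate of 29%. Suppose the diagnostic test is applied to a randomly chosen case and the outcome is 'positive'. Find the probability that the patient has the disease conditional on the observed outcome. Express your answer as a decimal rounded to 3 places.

Let H be the event that the patient has the disease. P(H) = 0.22, so P(¬H) = 0.78. With E the 'positive' result, P(E|H) = 0.84 and P(E|¬H) = 0.29.
P(E) = 0.84·0.22 + 0.29·0.78 = 0.18480 + 0.22620 = 0.41100.
By Bayes' theorem, P(H|E) = 0.18480 / 0.41100 = 0.450.

P(H | E) ≈ 0.450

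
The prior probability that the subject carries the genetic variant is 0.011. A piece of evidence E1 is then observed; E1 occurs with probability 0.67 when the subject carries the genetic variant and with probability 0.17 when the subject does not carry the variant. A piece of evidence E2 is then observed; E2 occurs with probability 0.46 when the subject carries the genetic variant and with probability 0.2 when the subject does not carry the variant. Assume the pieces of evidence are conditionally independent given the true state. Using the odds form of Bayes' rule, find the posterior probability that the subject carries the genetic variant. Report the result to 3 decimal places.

Posterior probability ≈ 0.092

Prior odds = 0.011/(1−0.011) = 0.011122. In log-odds, ln(0.011122) = -4.4988.
Add log likelihood ratios: ln(3.9412) + ln(2.3000) = 2.2044.
Posterior log-odds = -2.2944, so posterior odds = exp(-2.2944) = 0.10082. Converting, P(H|E) = 0.10082/1.1008 = 0.092.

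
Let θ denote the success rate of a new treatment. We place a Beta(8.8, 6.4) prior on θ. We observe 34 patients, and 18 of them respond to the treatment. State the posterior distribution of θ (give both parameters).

The binomial likelihood is conjugate to the Beta prior: with 18 successes and 16 failures, the posterior is Beta(8.8+18, 6.4+16) = Beta(26.8, 22.4).

Posterior: Beta(26.8, 22.4)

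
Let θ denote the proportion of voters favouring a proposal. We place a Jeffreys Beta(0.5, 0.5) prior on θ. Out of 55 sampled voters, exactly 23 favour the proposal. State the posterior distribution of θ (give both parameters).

The binomial likelihood is conjugate to the Beta prior: with 23 successes and 32 failures, the posterior is Beta(0.5+23, 0.5+32) = Beta(23.5, 32.5).

Posterior: Beta(23.5, 32.5)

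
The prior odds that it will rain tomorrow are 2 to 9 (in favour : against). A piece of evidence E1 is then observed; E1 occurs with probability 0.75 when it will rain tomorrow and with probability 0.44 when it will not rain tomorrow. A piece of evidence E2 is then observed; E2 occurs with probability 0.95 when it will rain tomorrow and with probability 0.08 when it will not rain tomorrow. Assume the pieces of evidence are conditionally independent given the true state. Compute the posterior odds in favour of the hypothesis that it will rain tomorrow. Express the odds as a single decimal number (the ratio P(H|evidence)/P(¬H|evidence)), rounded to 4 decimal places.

Prior odds = 2/9 = 0.22222.
Likelihood ratio for E1 = 0.75/0.44 = 1.7045.
Likelihood ratio for E2 = 0.95/0.08 = 11.875.
Posterior odds = prior odds × LR₁ × LR₂ = 4.4981.

Posterior odds ≈ 4.4981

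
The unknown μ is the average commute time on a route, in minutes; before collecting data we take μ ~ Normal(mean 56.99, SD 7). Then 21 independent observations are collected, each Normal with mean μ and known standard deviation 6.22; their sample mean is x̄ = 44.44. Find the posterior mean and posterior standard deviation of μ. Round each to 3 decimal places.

Posterior mean ≈ 44.895; posterior SD ≈ 1.332

Prior precision 1/τ₀² = 1/7² = 0.0204082; data precision n/σ² = 21/6.22² = 0.542798.
Posterior precision = 0.0204082 + 0.542798 = 0.563207, giving posterior SD = 1/√0.563207 = 1.332.
Posterior mean = (0.0204082·56.99 + 0.542798·44.44) / 0.563207 = 44.895.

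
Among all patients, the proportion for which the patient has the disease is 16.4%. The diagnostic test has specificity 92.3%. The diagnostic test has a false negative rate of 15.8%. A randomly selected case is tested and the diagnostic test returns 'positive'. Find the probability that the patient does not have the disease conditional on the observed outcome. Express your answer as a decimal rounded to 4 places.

Let H be the event that the patient has the disease. P(H) = 0.164, so P(¬H) = 0.836. With E the 'positive' result, P(E|H) = 0.842 and P(E|¬H) = 0.077.
P(E) = 0.842·0.164 + 0.077·0.836 = 0.13809 + 0.064372 = 0.20246.
By Bayes' theorem, P(H|E) = 0.13809 / 0.20246 = 0.6821. Hence P(¬H|E) = 1 − 0.6821 = 0.3179.

P(¬H | E) ≈ 0.3179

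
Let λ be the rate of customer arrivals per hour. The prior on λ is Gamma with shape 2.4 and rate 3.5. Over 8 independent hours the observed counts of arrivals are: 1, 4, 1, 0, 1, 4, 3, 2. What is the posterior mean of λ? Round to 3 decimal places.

Total count ∑xᵢ = 16 over n = 8 hours.
Gamma is conjugate to the Poisson likelihood: posterior is Gamma(shape = 2.4+16 = 18.4, rate = 3.5+8 = 11.5).
Posterior mean = shape/rate = 18.4/11.5 = 1.600.

Posterior mean ≈ 1.600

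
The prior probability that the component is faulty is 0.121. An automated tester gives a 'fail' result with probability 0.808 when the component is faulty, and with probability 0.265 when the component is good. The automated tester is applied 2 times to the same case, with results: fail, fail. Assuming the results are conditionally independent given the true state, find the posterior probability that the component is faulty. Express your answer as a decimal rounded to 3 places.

With H the event that the component is faulty, the joint likelihood of the observed sequence is P(data|H) = 0.808·0.808 = 0.65286 and P(data|¬H) = 0.265·0.265 = 0.070225.
Bayes: P(H|data) = 0.121·0.65286 / (0.121·0.65286 + 0.879·0.070225) = 0.078997/0.14072 = 0.5614.

Posterior P(H) ≈ 0.561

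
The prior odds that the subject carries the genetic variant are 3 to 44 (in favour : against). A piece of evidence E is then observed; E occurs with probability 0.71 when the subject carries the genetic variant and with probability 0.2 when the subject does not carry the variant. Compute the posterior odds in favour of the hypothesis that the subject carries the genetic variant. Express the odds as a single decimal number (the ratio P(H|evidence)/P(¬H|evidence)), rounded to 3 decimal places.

Prior odds = 3/44 = 0.068182.
Likelihood ratio for E = 0.71/0.2 = 3.5500.
Posterior odds = prior odds × LR = 0.24205.

Posterior odds ≈ 0.242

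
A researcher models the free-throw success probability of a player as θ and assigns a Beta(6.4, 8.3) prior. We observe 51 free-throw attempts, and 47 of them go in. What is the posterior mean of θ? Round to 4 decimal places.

Observing 47 successes and 4 failures updates Beta(6.4, 8.3) by adding the success and failure counts to the two shape parameters: α = 6.4+47 = 53.4, β = 8.3+4 = 12.3.
Posterior mean = α/(α+β) = 53.4/65.7 = 0.8128.

Posterior mean ≈ 0.8128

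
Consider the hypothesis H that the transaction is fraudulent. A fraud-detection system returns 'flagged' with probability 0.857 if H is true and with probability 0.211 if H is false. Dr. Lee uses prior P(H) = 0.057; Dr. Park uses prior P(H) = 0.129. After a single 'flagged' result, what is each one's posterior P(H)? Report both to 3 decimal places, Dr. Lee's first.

Dr. Lee: 0.197; Dr. Park: 0.376

The likelihood ratio for a 'flagged' result is 0.857/0.211 = 4.0616.
Dr. Lee: prior odds 0.057/0.943 = 0.060445; posterior odds 0.24551; posterior probability 0.197.
Dr. Park: prior odds 0.129/0.871 = 0.14811; posterior odds 0.60155; posterior probability 0.376.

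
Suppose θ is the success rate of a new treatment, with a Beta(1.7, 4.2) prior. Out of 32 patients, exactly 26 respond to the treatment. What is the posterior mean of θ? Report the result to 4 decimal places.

Posterior mean ≈ 0.7309

The binomial likelihood is conjugate to the Beta prior: with 26 successes and 6 failures, the posterior is Beta(1.7+26, 4.2+6) = Beta(27.7, 10.2).
Posterior mean = α/(α+β) = 27.7/37.9 = 0.7309.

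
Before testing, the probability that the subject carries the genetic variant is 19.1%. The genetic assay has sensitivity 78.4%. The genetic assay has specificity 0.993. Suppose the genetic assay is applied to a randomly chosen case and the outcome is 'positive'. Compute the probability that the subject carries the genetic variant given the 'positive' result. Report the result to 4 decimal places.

Let H be the event that the subject carries the genetic variant. P(H) = 0.191, so P(¬H) = 0.809. With E the 'positive' result, P(E|H) = 0.784 and P(E|¬H) = 0.007.
P(E) = 0.784·0.191 + 0.007·0.809 = 0.14974 + 0.0056630 = 0.15541.
By Bayes' theorem, P(H|E) = 0.14974 / 0.15541 = 0.9636.

P(H | E) ≈ 0.9636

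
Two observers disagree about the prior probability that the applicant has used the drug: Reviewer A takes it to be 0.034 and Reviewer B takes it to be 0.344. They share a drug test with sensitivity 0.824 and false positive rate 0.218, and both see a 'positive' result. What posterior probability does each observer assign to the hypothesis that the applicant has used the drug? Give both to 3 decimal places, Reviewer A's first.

Reviewer A: 0.117; Reviewer B: 0.665

The likelihood ratio for a 'positive' result is 0.824/0.218 = 3.7798.
Reviewer A: prior odds 0.034/0.966 = 0.035197; posterior odds 0.13304; posterior probability 0.117.
Reviewer B: prior odds 0.344/0.656 = 0.52439; posterior odds 1.9821; posterior probability 0.665.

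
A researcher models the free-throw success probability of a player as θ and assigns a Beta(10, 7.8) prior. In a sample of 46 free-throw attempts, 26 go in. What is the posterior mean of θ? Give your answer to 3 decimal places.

Observing 26 successes and 20 failures updates Beta(10, 7.8) by adding the success and failure counts to the two shape parameters: α = 10+26 = 36, β = 7.8+20 = 27.8.
Posterior mean = α/(α+β) = 36/63.8 = 0.564.

Posterior mean ≈ 0.564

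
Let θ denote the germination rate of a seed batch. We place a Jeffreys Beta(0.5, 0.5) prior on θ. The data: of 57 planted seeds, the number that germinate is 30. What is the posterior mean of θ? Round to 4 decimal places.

Observing 30 successes and 27 failures updates Beta(0.5, 0.5) by adding the success and failure counts to the two shape parameters: α = 0.5+30 = 30.5, β = 0.5+27 = 27.5.
Posterior mean = α/(α+β) = 30.5/58 = 0.5259.

Posterior mean ≈ 0.5259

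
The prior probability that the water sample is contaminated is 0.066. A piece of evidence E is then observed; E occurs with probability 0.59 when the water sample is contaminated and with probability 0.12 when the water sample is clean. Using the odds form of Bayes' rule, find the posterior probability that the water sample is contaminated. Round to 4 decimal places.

Posterior probability ≈ 0.2578

Prior odds = 0.066/(1−0.066) = 0.070664. In log-odds, ln(0.070664) = -2.6498.
Add log likelihood ratio: ln(4.9167) = 1.5926.
Posterior log-odds = -1.0572, so posterior odds = exp(-1.0572) = 0.34743. Converting, P(H|E) = 0.34743/1.3474 = 0.2578.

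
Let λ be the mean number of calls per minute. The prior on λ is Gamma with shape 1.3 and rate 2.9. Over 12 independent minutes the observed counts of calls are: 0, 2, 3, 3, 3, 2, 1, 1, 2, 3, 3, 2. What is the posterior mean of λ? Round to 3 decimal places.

The Poisson likelihood adds the total count to the shape and the number of exposure periods to the rate. Here ∑xᵢ = 25 and n = 12, so shape 1.3→26.3 and rate 2.9→14.9.
Posterior mean = shape/rate = 26.3/14.9 = 1.765.

Posterior mean ≈ 1.765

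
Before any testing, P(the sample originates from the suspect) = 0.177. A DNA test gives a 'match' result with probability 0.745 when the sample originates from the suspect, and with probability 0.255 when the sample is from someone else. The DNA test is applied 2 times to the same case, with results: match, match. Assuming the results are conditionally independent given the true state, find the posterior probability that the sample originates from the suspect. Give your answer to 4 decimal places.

Let H be the event that the sample originates from the suspect; start with P(H) = 0.177. P('match'|H) = 0.745, P('match'|¬H) = 0.255.
Update on result 1 ('match'): P(H) ← 0.745·0.1770 / (0.745·0.1770 + 0.255·0.8230) = 0.13186/0.34173 = 0.3859.
Update on result 2 ('match'): P(H) ← 0.745·0.3859 / (0.745·0.3859 + 0.255·0.6141) = 0.28748/0.44408 = 0.6474.

Posterior P(H) ≈ 0.6474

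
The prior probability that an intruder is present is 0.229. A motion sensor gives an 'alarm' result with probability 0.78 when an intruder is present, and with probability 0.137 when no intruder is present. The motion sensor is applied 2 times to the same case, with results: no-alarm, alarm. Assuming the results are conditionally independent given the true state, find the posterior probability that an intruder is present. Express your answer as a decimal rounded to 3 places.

Let H be the event that an intruder is present; start with P(H) = 0.229. P('alarm'|H) = 0.78, P('alarm'|¬H) = 0.137.
Update on result 1 ('no-alarm'): P(H) ← 0.22·0.2290 / (0.22·0.2290 + 0.863·0.7710) = 0.050380/0.71575 = 0.0704.
Update on result 2 ('alarm'): P(H) ← 0.78·0.0704 / (0.78·0.0704 + 0.137·0.9296) = 0.054902/0.18226 = 0.3012.

Posterior P(H) ≈ 0.301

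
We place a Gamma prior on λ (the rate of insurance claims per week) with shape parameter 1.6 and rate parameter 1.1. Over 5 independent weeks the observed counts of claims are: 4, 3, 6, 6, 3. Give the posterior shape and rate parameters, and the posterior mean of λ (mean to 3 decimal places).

Total count ∑xᵢ = 22 over n = 5 weeks.
Gamma is conjugate to the Poisson likelihood: posterior is Gamma(shape = 1.6+22 = 23.6, rate = 1.1+5 = 6.1).
E[λ | data] = 23.6/6.1 = 3.869.

Posterior: Gamma(shape=23.6, rate=6.1); mean ≈ 3.869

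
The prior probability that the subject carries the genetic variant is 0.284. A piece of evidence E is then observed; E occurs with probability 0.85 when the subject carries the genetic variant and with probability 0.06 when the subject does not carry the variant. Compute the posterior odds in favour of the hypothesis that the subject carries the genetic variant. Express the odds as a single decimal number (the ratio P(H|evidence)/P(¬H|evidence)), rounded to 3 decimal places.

Prior odds = 0.284/(1−0.284) = 0.39665. In log-odds, ln(0.39665) = -0.92471.
Add log likelihood ratio: ln(14.167) = 2.6509.
Posterior log-odds = 1.7262, so posterior odds = exp(1.7262) = 5.6192.

Posterior odds ≈ 5.619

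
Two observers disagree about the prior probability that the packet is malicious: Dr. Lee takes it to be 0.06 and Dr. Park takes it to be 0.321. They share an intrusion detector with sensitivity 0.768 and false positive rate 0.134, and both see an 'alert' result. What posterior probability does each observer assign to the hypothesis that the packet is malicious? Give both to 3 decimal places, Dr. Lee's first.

P('+'|H) = 0.768, P('+'|¬H) = 0.134.
Dr. Lee: numerator 0.768·0.06 = 0.046080; evidence = 0.046080+0.134·0.94 = 0.17204; posterior = 0.268.
Dr. Park: numerator 0.768·0.321 = 0.24653; evidence = 0.24653+0.134·0.679 = 0.33751; posterior = 0.730.

Dr. Lee: 0.268; Dr. Park: 0.730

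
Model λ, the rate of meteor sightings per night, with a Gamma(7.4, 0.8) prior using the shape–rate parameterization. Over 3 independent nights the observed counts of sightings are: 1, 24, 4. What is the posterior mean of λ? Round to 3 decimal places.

Posterior mean ≈ 9.579

The Poisson likelihood adds the total count to the shape and the number of exposure periods to the rate. Here ∑xᵢ = 29 and n = 3, so shape 7.4→36.4 and rate 0.8→3.8.
E[λ | data] = 36.4/3.8 = 9.579.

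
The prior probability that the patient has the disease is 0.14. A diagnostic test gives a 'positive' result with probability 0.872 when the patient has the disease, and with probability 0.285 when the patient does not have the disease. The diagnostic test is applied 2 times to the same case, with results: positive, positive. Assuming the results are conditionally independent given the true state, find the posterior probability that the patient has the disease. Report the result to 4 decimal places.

Posterior P(H) ≈ 0.6038

Let H be the event that the patient has the disease; start with P(H) = 0.14. P('positive'|H) = 0.872, P('positive'|¬H) = 0.285.
Update on result 1 ('positive'): P(H) ← 0.872·0.1400 / (0.872·0.1400 + 0.285·0.8600) = 0.12208/0.36718 = 0.3325.
Update on result 2 ('positive'): P(H) ← 0.872·0.3325 / (0.872·0.3325 + 0.285·0.6675) = 0.28992/0.48017 = 0.6038.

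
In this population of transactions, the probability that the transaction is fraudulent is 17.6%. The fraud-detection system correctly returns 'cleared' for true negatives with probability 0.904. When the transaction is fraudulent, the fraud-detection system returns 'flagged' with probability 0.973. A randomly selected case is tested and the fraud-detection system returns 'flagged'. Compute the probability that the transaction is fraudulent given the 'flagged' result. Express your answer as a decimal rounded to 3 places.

P(H | E) ≈ 0.684

Write H for 'the transaction is fraudulent'. Prior odds H:¬H = 0.176/0.824 = 0.21359. For the 'flagged' outcome, the likelihood ratio is 0.973/0.096 = 10.135.
Posterior odds = 0.21359 × 10.135 = 2.1648, so P(H|E) = 2.1648/(1+2.1648) = 0.684.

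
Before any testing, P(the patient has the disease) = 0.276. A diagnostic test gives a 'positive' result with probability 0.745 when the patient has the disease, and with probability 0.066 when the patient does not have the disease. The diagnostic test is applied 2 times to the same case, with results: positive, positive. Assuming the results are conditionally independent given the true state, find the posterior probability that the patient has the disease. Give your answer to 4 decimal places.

Posterior P(H) ≈ 0.9798

Let H be the event that the patient has the disease; start with P(H) = 0.276. P('positive'|H) = 0.745, P('positive'|¬H) = 0.066.
Update on result 1 ('positive'): P(H) ← 0.745·0.2760 / (0.745·0.2760 + 0.066·0.7240) = 0.20562/0.25340 = 0.8114.
Update on result 2 ('positive'): P(H) ← 0.745·0.8114 / (0.745·0.8114 + 0.066·0.1886) = 0.60452/0.61696 = 0.9798.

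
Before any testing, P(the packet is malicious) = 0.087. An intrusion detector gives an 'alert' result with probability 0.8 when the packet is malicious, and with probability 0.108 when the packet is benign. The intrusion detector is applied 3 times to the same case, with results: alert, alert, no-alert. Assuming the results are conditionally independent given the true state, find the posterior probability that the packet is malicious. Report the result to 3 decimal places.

Posterior P(H) ≈ 0.540

Let H be the event that the packet is malicious; start with P(H) = 0.087. P('alert'|H) = 0.8, P('alert'|¬H) = 0.108.
Update on result 1 ('alert'): P(H) ← 0.8·0.0870 / (0.8·0.0870 + 0.108·0.9130) = 0.069600/0.16820 = 0.4138.
Update on result 2 ('alert'): P(H) ← 0.8·0.4138 / (0.8·0.4138 + 0.108·0.5862) = 0.33103/0.39434 = 0.8394.
Update on result 3 ('no-alert'): P(H) ← 0.2·0.8394 / (0.2·0.8394 + 0.892·0.1606) = 0.16789/0.31110 = 0.5397.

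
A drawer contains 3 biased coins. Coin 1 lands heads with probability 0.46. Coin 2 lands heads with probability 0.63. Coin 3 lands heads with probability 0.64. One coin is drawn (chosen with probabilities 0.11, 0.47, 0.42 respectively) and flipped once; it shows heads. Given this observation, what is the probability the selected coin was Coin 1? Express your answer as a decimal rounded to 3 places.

P(heads|C1) = 0.46; P(heads|C2) = 0.63; P(heads|C3) = 0.64.
Prior × likelihood for each source: 0.11·0.46=0.05060, 0.47·0.63=0.2961, 0.42·0.64=0.2688. Summing gives P(heads) = 0.61550.
P(Coin 1 | heads) = 0.05060 / 0.61550 = 0.082.

Posterior probability ≈ 0.082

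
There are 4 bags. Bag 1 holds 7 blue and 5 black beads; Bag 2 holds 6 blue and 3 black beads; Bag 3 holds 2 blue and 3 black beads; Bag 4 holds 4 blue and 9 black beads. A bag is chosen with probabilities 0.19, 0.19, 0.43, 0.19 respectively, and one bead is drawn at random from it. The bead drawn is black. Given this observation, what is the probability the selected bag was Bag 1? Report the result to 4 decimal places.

P(black|Bag 1) = 0.4167; P(black|Bag 2) = 0.3333; P(black|Bag 3) = 0.6; P(black|Bag 4) = 0.6923.
Prior × likelihood for each source: 0.19·0.4167=0.07917, 0.19·0.3333=0.06333, 0.43·0.6=0.2580, 0.19·0.6923=0.1315. Summing gives P(black) = 0.53204.
P(Bag 1 | black) = 0.07917 / 0.53204 = 0.1488.

Posterior probability ≈ 0.1488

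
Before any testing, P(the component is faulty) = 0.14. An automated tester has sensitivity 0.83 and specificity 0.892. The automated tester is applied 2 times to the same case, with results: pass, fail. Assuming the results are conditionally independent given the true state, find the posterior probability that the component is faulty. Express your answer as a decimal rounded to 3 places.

Posterior P(H) ≈ 0.193

Let H be the event that the component is faulty; start with P(H) = 0.14. P('fail'|H) = 0.83, P('fail'|¬H) = 0.108.
Update on result 1 ('pass'): P(H) ← 0.17·0.1400 / (0.17·0.1400 + 0.892·0.8600) = 0.023800/0.79092 = 0.0301.
Update on result 2 ('fail'): P(H) ← 0.83·0.0301 / (0.83·0.0301 + 0.108·0.9699) = 0.024976/0.12973 = 0.1925.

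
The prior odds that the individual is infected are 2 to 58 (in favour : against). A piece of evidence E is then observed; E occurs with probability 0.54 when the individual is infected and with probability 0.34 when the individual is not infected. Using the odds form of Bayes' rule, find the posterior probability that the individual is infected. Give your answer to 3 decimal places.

Posterior probability ≈ 0.052

Prior odds = 2/58 = 0.034483. In log-odds, ln(0.034483) = -3.3673.
Add log likelihood ratio: ln(1.5882) = 0.46262.
Posterior log-odds = -2.9047, so posterior odds = exp(-2.9047) = 0.054767. Converting, P(H|E) = 0.054767/1.0548 = 0.052.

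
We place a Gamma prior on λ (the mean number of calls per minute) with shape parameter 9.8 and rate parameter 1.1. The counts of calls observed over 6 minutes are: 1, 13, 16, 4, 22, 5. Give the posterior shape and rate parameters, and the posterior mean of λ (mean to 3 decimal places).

Total count ∑xᵢ = 61 over n = 6 minutes.
Gamma is conjugate to the Poisson likelihood: posterior is Gamma(shape = 9.8+61 = 70.8, rate = 1.1+6 = 7.1).
E[λ | data] = 70.8/7.1 = 9.972.

Posterior: Gamma(shape=70.8, rate=7.1); mean ≈ 9.972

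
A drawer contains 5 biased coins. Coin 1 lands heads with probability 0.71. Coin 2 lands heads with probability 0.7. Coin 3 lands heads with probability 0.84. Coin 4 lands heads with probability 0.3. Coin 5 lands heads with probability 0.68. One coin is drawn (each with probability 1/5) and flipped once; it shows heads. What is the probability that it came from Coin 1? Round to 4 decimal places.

P(heads|C1) = 0.71; P(heads|C2) = 0.7; P(heads|C3) = 0.84; P(heads|C4) = 0.3; P(heads|C5) = 0.68.
Prior × likelihood for each source: 0.2·0.71=0.1420, 0.2·0.7=0.1400, 0.2·0.84=0.1680, 0.2·0.3=0.06000, 0.2·0.68=0.1360. Summing gives P(heads) = 0.64600.
P(Coin 1 | heads) = 0.1420 / 0.64600 = 0.2198.

Posterior probability ≈ 0.2198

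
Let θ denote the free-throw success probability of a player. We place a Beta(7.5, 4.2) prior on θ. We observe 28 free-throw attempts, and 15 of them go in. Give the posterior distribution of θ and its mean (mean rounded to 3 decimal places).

Posterior: Beta(22.5, 17.2); mean ≈ 0.567

The binomial likelihood is conjugate to the Beta prior: with 15 successes and 13 failures, the posterior is Beta(7.5+15, 4.2+13) = Beta(22.5, 17.2).
E[θ | data] = 22.5/(22.5+17.2) = 0.567.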